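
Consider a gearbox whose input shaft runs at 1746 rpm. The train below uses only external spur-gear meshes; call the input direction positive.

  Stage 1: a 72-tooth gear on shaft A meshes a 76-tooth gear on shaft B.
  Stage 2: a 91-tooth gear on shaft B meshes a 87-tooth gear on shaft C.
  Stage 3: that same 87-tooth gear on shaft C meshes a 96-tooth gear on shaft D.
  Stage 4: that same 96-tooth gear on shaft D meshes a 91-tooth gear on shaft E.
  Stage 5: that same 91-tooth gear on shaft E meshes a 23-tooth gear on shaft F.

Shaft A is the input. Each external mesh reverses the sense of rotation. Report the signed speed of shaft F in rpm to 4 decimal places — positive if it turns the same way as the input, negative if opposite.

Stage 1 [72T→76T]: ω = 1746.0000×72/76 = 1654.1053 rpm, dir flips to −; running = −1654.1053
Stage 2 [91T→87T]: ω = 1654.1053×91/87 = 1730.1561 rpm, dir flips to +; running = +1730.1561
Stage 3 [87T→96T]: ω = 1730.1561×87/96 = 1567.9539 rpm, dir flips to −; running = −1567.9539
Stage 4 [96T→91T]: ω = 1567.9539×96/91 = 1654.1053 rpm, dir flips to +; running = +1654.1053
Stage 5 [91T→23T]: ω = 1654.1053×91/23 = 6544.5034 rpm, dir flips to −; running = −6544.5034

-6544.5034 rpm (opposite to input, |ω| = 6544.5034 rpm)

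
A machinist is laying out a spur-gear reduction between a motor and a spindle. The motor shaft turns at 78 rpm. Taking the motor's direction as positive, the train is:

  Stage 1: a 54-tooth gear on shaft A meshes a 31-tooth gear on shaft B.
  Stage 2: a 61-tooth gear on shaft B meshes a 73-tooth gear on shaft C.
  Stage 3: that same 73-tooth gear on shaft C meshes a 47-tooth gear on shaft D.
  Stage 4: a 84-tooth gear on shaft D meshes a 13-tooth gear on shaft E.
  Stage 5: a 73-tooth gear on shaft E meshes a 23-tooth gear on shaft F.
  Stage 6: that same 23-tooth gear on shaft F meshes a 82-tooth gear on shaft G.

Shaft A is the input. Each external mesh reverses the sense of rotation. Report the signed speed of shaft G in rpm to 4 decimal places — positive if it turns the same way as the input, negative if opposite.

Stage 1 [54T→31T]: ω = 78.0000×54/31 = 135.8710 rpm, dir flips to −; running = −135.8710
Stage 2 [61T→73T]: ω = 135.8710×61/73 = 113.5360 rpm, dir flips to +; running = +113.5360
Stage 3 [73T→47T]: ω = 113.5360×73/47 = 176.3432 rpm, dir flips to −; running = −176.3432
Stage 4 [84T→13T]: ω = 176.3432×84/13 = 1139.4482 rpm, dir flips to +; running = +1139.4482
Stage 5 [73T→23T]: ω = 1139.4482×73/23 = 3616.5094 rpm, dir flips to −; running = −3616.5094
Stage 6 [23T→82T]: ω = 3616.5094×23/82 = 1014.3868 rpm, dir flips to +; running = +1014.3868

+1014.3868 rpm (same as input, |ω| = 1014.3868 rpm)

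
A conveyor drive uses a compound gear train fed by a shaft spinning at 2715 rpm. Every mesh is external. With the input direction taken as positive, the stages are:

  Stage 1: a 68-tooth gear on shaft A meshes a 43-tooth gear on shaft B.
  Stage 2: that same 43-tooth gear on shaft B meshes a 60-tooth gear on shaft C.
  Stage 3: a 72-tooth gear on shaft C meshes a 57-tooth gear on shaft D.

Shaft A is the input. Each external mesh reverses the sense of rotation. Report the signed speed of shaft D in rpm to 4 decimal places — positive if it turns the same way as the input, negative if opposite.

Stage 1 [68T→43T]: ω = 2715.0000×68/43 = 4293.4884 rpm, dir flips to −; running = −4293.4884
Stage 2 [43T→60T]: ω = 4293.4884×43/60 = 3077.0000 rpm, dir flips to +; running = +3077.0000
Stage 3 [72T→57T]: ω = 3077.0000×72/57 = 3886.7368 rpm, dir flips to −; running = −3886.7368

-3886.7368 rpm (opposite to input, |ω| = 3886.7368 rpm)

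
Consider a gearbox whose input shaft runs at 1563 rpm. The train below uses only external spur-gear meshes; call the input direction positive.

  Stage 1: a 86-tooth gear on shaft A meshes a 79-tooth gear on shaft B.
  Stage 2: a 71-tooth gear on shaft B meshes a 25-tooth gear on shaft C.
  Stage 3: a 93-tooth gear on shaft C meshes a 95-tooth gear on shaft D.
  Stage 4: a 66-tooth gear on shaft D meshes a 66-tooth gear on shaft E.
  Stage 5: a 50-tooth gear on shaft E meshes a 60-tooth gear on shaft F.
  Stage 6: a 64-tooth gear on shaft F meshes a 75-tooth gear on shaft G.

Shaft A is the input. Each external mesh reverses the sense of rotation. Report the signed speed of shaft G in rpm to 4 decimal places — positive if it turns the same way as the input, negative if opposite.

Stage 1 [86T→79T]: ω = 1563.0000×86/79 = 1701.4937 rpm, dir flips to −; running = −1701.4937
Stage 2 [71T→25T]: ω = 1701.4937×71/25 = 4832.2420 rpm, dir flips to +; running = +4832.2420
Stage 3 [93T→95T]: ω = 4832.2420×93/95 = 4730.5106 rpm, dir flips to −; running = −4730.5106
Stage 4 [66T→66T]: ω = 4730.5106×66/66 = 4730.5106 rpm, dir flips to +; running = +4730.5106
Stage 5 [50T→60T]: ω = 4730.5106×50/60 = 3942.0922 rpm, dir flips to −; running = −3942.0922
Stage 6 [64T→75T]: ω = 3942.0922×64/75 = 3363.9187 rpm, dir flips to +; running = +3363.9187

+3363.9187 rpm (same as input, |ω| = 3363.9187 rpm)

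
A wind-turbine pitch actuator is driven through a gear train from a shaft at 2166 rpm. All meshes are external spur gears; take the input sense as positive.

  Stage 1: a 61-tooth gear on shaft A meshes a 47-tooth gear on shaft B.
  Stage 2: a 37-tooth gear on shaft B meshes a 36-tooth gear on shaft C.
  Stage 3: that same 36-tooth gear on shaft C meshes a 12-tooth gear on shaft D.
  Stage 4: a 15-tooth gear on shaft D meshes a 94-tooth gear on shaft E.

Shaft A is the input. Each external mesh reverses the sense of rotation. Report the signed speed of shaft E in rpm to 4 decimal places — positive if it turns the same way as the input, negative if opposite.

+1383.1660 rpm (same as input, |ω| = 1383.1660 rpm)

Stage 1 [61T→47T]: ω = 2166.0000×61/47 = 2811.1915 rpm, dir flips to −; running = −2811.1915
Stage 2 [37T→36T]: ω = 2811.1915×37/36 = 2889.2801 rpm, dir flips to +; running = +2889.2801
Stage 3 [36T→12T]: ω = 2889.2801×36/12 = 8667.8404 rpm, dir flips to −; running = −8667.8404
Stage 4 [15T→94T]: ω = 8667.8404×15/94 = 1383.1660 rpm, dir flips to +; running = +1383.1660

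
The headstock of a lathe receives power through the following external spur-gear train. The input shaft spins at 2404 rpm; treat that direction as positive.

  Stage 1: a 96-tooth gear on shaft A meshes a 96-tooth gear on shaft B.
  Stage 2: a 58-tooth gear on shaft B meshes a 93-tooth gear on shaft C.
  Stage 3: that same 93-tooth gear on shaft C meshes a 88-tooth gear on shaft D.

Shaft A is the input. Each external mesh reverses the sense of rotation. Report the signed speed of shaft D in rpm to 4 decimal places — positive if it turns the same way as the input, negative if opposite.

Stage 1 [96T→96T]: ω = 2404.0000×96/96 = 2404.0000 rpm, dir flips to −; running = −2404.0000
Stage 2 [58T→93T]: ω = 2404.0000×58/93 = 1499.2688 rpm, dir flips to +; running = +1499.2688
Stage 3 [93T→88T]: ω = 1499.2688×93/88 = 1584.4545 rpm, dir flips to −; running = −1584.4545

-1584.4545 rpm (opposite to input, |ω| = 1584.4545 rpm)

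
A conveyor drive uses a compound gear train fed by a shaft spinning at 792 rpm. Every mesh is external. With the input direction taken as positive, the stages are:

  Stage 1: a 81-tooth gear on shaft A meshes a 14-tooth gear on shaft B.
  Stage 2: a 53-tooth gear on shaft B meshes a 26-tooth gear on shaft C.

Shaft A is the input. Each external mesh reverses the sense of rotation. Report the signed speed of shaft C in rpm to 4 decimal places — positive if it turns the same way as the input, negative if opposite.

Stage 1 [81T→14T]: ω = 792.0000×81/14 = 4582.2857 rpm, dir flips to −; running = −4582.2857
Stage 2 [53T→26T]: ω = 4582.2857×53/26 = 9340.8132 rpm, dir flips to +; running = +9340.8132

+9340.8132 rpm (same as input, |ω| = 9340.8132 rpm)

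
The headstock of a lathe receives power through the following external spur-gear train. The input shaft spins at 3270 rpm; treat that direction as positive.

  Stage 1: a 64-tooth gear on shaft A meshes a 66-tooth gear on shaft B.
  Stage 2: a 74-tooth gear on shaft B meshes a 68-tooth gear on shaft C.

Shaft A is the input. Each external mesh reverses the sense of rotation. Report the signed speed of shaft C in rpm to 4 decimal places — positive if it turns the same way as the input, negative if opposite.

+3450.6952 rpm (same as input, |ω| = 3450.6952 rpm)

Stage 1 [64T→66T]: ω = 3270.0000×64/66 = 3170.9091 rpm, dir flips to −; running = −3170.9091
Stage 2 [74T→68T]: ω = 3170.9091×74/68 = 3450.6952 rpm, dir flips to +; running = +3450.6952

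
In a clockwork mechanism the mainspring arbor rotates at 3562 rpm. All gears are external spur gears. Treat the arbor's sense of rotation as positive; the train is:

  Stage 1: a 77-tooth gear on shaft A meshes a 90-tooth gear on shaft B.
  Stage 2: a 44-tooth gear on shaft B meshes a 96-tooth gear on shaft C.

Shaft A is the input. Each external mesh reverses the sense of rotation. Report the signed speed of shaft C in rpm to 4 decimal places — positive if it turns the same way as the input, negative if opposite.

+1396.7657 rpm (same as input, |ω| = 1396.7657 rpm)

Stage 1 [77T→90T]: ω = 3562.0000×77/90 = 3047.4889 rpm, dir flips to −; running = −3047.4889
Stage 2 [44T→96T]: ω = 3047.4889×44/96 = 1396.7657 rpm, dir flips to +; running = +1396.7657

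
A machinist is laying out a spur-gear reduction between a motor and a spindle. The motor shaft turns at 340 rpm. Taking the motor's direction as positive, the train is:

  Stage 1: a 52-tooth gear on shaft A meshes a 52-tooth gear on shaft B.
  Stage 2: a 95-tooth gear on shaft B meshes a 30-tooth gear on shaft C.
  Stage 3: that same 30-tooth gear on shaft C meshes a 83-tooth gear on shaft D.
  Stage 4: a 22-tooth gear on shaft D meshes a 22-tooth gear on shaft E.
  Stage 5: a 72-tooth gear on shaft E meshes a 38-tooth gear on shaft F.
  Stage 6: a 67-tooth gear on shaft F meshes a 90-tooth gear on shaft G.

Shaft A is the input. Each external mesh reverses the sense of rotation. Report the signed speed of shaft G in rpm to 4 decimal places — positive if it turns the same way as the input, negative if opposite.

Stage 1 [52T→52T]: ω = 340.0000×52/52 = 340.0000 rpm, dir flips to −; running = −340.0000
Stage 2 [95T→30T]: ω = 340.0000×95/30 = 1076.6667 rpm, dir flips to +; running = +1076.6667
Stage 3 [30T→83T]: ω = 1076.6667×30/83 = 389.1566 rpm, dir flips to −; running = −389.1566
Stage 4 [22T→22T]: ω = 389.1566×22/22 = 389.1566 rpm, dir flips to +; running = +389.1566
Stage 5 [72T→38T]: ω = 389.1566×72/38 = 737.3494 rpm, dir flips to −; running = −737.3494
Stage 6 [67T→90T]: ω = 737.3494×67/90 = 548.9157 rpm, dir flips to +; running = +548.9157

+548.9157 rpm (same as input, |ω| = 548.9157 rpm)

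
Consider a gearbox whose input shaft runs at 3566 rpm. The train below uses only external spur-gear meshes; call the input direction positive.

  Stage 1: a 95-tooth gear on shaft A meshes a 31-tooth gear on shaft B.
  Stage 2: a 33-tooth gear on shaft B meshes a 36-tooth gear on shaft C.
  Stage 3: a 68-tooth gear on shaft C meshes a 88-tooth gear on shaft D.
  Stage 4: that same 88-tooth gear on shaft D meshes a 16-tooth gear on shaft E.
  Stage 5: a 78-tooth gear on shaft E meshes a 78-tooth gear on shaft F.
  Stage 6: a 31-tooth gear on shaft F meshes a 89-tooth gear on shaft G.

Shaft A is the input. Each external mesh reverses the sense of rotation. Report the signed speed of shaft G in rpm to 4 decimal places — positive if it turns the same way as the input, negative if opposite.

+14829.1175 rpm (same as input, |ω| = 14829.1175 rpm)

Stage 1 [95T→31T]: ω = 3566.0000×95/31 = 10928.0645 rpm, dir flips to −; running = −10928.0645
Stage 2 [33T→36T]: ω = 10928.0645×33/36 = 10017.3925 rpm, dir flips to +; running = +10017.3925
Stage 3 [68T→88T]: ω = 10017.3925×68/88 = 7740.7124 rpm, dir flips to −; running = −7740.7124
Stage 4 [88T→16T]: ω = 7740.7124×88/16 = 42573.9180 rpm, dir flips to +; running = +42573.9180
Stage 5 [78T→78T]: ω = 42573.9180×78/78 = 42573.9180 rpm, dir flips to −; running = −42573.9180
Stage 6 [31T→89T]: ω = 42573.9180×31/89 = 14829.1175 rpm, dir flips to +; running = +14829.1175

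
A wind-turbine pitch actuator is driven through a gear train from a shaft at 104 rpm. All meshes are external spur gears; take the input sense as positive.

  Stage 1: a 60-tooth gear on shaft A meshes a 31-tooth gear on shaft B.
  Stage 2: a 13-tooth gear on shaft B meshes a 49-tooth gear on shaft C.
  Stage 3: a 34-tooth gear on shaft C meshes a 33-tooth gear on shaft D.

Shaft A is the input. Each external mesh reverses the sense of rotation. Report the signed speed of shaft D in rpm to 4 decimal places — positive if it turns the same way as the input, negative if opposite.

Stage 1 [60T→31T]: ω = 104.0000×60/31 = 201.2903 rpm, dir flips to −; running = −201.2903
Stage 2 [13T→49T]: ω = 201.2903×13/49 = 53.4036 rpm, dir flips to +; running = +53.4036
Stage 3 [34T→33T]: ω = 53.4036×34/33 = 55.0218 rpm, dir flips to −; running = −55.0218

-55.0218 rpm (opposite to input, |ω| = 55.0218 rpm)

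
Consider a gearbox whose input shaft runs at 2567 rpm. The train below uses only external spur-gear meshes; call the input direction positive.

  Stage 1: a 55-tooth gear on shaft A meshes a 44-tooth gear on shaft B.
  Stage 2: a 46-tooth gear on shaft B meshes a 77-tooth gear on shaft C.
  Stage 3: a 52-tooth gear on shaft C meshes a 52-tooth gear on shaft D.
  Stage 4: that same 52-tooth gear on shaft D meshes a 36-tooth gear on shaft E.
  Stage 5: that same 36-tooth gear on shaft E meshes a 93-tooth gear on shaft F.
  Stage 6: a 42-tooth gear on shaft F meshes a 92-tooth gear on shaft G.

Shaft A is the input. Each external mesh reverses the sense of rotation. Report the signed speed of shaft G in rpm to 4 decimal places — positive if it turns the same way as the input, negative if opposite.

+489.3109 rpm (same as input, |ω| = 489.3109 rpm)

Stage 1 [55T→44T]: ω = 2567.0000×55/44 = 3208.7500 rpm, dir flips to −; running = −3208.7500
Stage 2 [46T→77T]: ω = 3208.7500×46/77 = 1916.9156 rpm, dir flips to +; running = +1916.9156
Stage 3 [52T→52T]: ω = 1916.9156×52/52 = 1916.9156 rpm, dir flips to −; running = −1916.9156
Stage 4 [52T→36T]: ω = 1916.9156×52/36 = 2768.8781 rpm, dir flips to +; running = +2768.8781
Stage 5 [36T→93T]: ω = 2768.8781×36/93 = 1071.8238 rpm, dir flips to −; running = −1071.8238
Stage 6 [42T→92T]: ω = 1071.8238×42/92 = 489.3109 rpm, dir flips to +; running = +489.3109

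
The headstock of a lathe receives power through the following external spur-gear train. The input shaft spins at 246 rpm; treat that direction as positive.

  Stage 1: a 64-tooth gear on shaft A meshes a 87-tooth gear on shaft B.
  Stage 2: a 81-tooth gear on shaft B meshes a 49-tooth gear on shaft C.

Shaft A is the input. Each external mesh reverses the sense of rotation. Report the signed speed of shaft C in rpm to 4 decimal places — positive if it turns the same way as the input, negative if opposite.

+299.1471 rpm (same as input, |ω| = 299.1471 rpm)

Stage 1 [64T→87T]: ω = 246.0000×64/87 = 180.9655 rpm, dir flips to −; running = −180.9655
Stage 2 [81T→49T]: ω = 180.9655×81/49 = 299.1471 rpm, dir flips to +; running = +299.1471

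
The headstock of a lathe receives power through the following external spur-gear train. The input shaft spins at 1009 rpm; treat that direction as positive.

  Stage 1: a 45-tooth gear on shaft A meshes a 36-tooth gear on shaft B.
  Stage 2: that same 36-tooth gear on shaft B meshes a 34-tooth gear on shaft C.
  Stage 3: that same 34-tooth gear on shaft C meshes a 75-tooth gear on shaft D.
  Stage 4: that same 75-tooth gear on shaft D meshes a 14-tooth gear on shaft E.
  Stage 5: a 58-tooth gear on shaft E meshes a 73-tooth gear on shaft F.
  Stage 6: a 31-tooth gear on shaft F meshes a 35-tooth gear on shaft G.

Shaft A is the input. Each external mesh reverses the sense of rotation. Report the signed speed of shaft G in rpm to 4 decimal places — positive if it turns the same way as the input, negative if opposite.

Stage 1 [45T→36T]: ω = 1009.0000×45/36 = 1261.2500 rpm, dir flips to −; running = −1261.2500
Stage 2 [36T→34T]: ω = 1261.2500×36/34 = 1335.4412 rpm, dir flips to +; running = +1335.4412
Stage 3 [34T→75T]: ω = 1335.4412×34/75 = 605.4000 rpm, dir flips to −; running = −605.4000
Stage 4 [75T→14T]: ω = 605.4000×75/14 = 3243.2143 rpm, dir flips to +; running = +3243.2143
Stage 5 [58T→73T]: ω = 3243.2143×58/73 = 2576.8004 rpm, dir flips to −; running = −2576.8004
Stage 6 [31T→35T]: ω = 2576.8004×31/35 = 2282.3089 rpm, dir flips to +; running = +2282.3089

+2282.3089 rpm (same as input, |ω| = 2282.3089 rpm)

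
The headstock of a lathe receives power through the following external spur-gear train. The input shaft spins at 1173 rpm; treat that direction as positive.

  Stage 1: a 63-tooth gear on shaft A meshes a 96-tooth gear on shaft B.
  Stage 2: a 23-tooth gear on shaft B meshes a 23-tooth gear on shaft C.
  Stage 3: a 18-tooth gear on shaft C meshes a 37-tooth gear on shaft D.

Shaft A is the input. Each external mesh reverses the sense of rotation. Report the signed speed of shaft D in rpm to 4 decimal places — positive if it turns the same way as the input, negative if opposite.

Stage 1 [63T→96T]: ω = 1173.0000×63/96 = 769.7812 rpm, dir flips to −; running = −769.7812
Stage 2 [23T→23T]: ω = 769.7812×23/23 = 769.7812 rpm, dir flips to +; running = +769.7812
Stage 3 [18T→37T]: ω = 769.7812×18/37 = 374.4882 rpm, dir flips to −; running = −374.4882

-374.4882 rpm (opposite to input, |ω| = 374.4882 rpm)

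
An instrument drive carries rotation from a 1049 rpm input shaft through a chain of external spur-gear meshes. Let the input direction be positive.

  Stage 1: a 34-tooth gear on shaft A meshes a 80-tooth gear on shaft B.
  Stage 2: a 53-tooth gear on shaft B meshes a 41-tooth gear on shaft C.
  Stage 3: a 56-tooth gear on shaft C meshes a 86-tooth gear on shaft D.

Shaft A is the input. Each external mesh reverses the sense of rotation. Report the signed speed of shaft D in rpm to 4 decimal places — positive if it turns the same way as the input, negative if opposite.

-375.2719 rpm (opposite to input, |ω| = 375.2719 rpm)

Stage 1 [34T→80T]: ω = 1049.0000×34/80 = 445.8250 rpm, dir flips to −; running = −445.8250
Stage 2 [53T→41T]: ω = 445.8250×53/41 = 576.3104 rpm, dir flips to +; running = +576.3104
Stage 3 [56T→86T]: ω = 576.3104×56/86 = 375.2719 rpm, dir flips to −; running = −375.2719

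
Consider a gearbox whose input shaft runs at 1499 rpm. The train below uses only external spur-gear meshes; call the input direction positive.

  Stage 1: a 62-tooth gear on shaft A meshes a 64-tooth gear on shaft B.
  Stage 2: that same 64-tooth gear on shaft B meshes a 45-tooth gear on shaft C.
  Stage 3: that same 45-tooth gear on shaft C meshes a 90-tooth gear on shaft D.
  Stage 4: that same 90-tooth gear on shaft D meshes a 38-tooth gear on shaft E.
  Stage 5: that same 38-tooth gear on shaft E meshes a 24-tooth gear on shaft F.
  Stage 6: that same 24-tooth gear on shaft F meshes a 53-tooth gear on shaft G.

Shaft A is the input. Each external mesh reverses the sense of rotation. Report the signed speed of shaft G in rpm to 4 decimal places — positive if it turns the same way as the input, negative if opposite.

Stage 1 [62T→64T]: ω = 1499.0000×62/64 = 1452.1562 rpm, dir flips to −; running = −1452.1562
Stage 2 [64T→45T]: ω = 1452.1562×64/45 = 2065.2889 rpm, dir flips to +; running = +2065.2889
Stage 3 [45T→90T]: ω = 2065.2889×45/90 = 1032.6444 rpm, dir flips to −; running = −1032.6444
Stage 4 [90T→38T]: ω = 1032.6444×90/38 = 2445.7368 rpm, dir flips to +; running = +2445.7368
Stage 5 [38T→24T]: ω = 2445.7368×38/24 = 3872.4167 rpm, dir flips to −; running = −3872.4167
Stage 6 [24T→53T]: ω = 3872.4167×24/53 = 1753.5472 rpm, dir flips to +; running = +1753.5472

+1753.5472 rpm (same as input, |ω| = 1753.5472 rpm)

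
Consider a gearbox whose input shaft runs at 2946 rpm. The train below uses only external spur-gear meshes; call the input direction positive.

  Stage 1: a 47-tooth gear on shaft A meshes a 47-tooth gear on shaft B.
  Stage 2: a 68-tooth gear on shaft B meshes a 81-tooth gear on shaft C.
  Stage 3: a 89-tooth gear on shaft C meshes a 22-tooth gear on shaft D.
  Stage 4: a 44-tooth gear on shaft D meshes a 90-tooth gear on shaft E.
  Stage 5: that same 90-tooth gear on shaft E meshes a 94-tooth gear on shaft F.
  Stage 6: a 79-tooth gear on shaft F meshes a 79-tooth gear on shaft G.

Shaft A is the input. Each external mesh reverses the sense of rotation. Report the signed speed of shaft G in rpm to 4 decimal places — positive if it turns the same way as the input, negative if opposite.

Stage 1 [47T→47T]: ω = 2946.0000×47/47 = 2946.0000 rpm, dir flips to −; running = −2946.0000
Stage 2 [68T→81T]: ω = 2946.0000×68/81 = 2473.1852 rpm, dir flips to +; running = +2473.1852
Stage 3 [89T→22T]: ω = 2473.1852×89/22 = 10005.1582 rpm, dir flips to −; running = −10005.1582
Stage 4 [44T→90T]: ω = 10005.1582×44/90 = 4891.4107 rpm, dir flips to +; running = +4891.4107
Stage 5 [90T→94T]: ω = 4891.4107×90/94 = 4683.2656 rpm, dir flips to −; running = −4683.2656
Stage 6 [79T→79T]: ω = 4683.2656×79/79 = 4683.2656 rpm, dir flips to +; running = +4683.2656

+4683.2656 rpm (same as input, |ω| = 4683.2656 rpm)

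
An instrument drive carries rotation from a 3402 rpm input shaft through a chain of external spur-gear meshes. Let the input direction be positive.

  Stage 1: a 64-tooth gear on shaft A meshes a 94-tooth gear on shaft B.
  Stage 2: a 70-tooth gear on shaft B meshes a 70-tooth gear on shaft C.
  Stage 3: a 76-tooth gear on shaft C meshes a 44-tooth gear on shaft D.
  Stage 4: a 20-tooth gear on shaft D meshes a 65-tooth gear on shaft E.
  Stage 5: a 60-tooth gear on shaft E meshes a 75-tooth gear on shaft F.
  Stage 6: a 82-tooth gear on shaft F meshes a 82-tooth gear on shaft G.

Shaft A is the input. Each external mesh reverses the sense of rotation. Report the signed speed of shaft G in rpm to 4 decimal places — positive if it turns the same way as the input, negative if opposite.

Stage 1 [64T→94T]: ω = 3402.0000×64/94 = 2316.2553 rpm, dir flips to −; running = −2316.2553
Stage 2 [70T→70T]: ω = 2316.2553×70/70 = 2316.2553 rpm, dir flips to +; running = +2316.2553
Stage 3 [76T→44T]: ω = 2316.2553×76/44 = 4000.8046 rpm, dir flips to −; running = −4000.8046
Stage 4 [20T→65T]: ω = 4000.8046×20/65 = 1231.0168 rpm, dir flips to +; running = +1231.0168
Stage 5 [60T→75T]: ω = 1231.0168×60/75 = 984.8135 rpm, dir flips to −; running = −984.8135
Stage 6 [82T→82T]: ω = 984.8135×82/82 = 984.8135 rpm, dir flips to +; running = +984.8135

+984.8135 rpm (same as input, |ω| = 984.8135 rpm)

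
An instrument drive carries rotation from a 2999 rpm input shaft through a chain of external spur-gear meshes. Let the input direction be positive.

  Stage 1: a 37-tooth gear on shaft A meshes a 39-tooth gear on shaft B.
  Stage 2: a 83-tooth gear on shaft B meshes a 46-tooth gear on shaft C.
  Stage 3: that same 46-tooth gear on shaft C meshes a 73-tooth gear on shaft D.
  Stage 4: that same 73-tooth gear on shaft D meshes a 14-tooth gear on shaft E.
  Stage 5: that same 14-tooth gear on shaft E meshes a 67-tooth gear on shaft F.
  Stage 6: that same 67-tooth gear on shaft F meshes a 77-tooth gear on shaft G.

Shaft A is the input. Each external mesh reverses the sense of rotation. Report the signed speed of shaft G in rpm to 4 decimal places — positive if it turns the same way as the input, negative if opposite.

Stage 1 [37T→39T]: ω = 2999.0000×37/39 = 2845.2051 rpm, dir flips to −; running = −2845.2051
Stage 2 [83T→46T]: ω = 2845.2051×83/46 = 5133.7397 rpm, dir flips to +; running = +5133.7397
Stage 3 [46T→73T]: ω = 5133.7397×46/73 = 3234.9593 rpm, dir flips to −; running = −3234.9593
Stage 4 [73T→14T]: ω = 3234.9593×73/14 = 16868.0018 rpm, dir flips to +; running = +16868.0018
Stage 5 [14T→67T]: ω = 16868.0018×14/67 = 3524.6571 rpm, dir flips to −; running = −3524.6571
Stage 6 [67T→77T]: ω = 3524.6571×67/77 = 3066.9094 rpm, dir flips to +; running = +3066.9094

+3066.9094 rpm (same as input, |ω| = 3066.9094 rpm)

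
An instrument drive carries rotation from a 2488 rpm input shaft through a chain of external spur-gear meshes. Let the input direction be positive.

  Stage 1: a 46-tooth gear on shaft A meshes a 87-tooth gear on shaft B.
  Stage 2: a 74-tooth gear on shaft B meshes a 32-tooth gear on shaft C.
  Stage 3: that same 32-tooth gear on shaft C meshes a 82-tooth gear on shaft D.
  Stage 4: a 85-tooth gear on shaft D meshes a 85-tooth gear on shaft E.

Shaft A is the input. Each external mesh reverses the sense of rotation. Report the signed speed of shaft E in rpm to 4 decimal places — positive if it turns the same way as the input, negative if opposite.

Stage 1 [46T→87T]: ω = 2488.0000×46/87 = 1315.4943 rpm, dir flips to −; running = −1315.4943
Stage 2 [74T→32T]: ω = 1315.4943×74/32 = 3042.0805 rpm, dir flips to +; running = +3042.0805
Stage 3 [32T→82T]: ω = 3042.0805×32/82 = 1187.1534 rpm, dir flips to −; running = −1187.1534
Stage 4 [85T→85T]: ω = 1187.1534×85/85 = 1187.1534 rpm, dir flips to +; running = +1187.1534

+1187.1534 rpm (same as input, |ω| = 1187.1534 rpm)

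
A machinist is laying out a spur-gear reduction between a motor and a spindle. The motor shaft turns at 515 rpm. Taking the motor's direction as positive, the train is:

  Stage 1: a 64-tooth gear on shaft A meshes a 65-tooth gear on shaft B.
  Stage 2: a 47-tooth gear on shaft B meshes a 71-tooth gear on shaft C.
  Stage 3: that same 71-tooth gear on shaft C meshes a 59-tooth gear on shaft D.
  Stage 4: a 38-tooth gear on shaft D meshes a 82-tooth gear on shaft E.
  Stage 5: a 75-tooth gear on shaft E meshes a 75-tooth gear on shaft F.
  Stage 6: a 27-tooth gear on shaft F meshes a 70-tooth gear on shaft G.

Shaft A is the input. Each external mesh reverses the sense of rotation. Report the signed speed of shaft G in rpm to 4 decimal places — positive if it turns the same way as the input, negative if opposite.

Stage 1 [64T→65T]: ω = 515.0000×64/65 = 507.0769 rpm, dir flips to −; running = −507.0769
Stage 2 [47T→71T]: ω = 507.0769×47/71 = 335.6706 rpm, dir flips to +; running = +335.6706
Stage 3 [71T→59T]: ω = 335.6706×71/59 = 403.9426 rpm, dir flips to −; running = −403.9426
Stage 4 [38T→82T]: ω = 403.9426×38/82 = 187.1929 rpm, dir flips to +; running = +187.1929
Stage 5 [75T→75T]: ω = 187.1929×75/75 = 187.1929 rpm, dir flips to −; running = −187.1929
Stage 6 [27T→70T]: ω = 187.1929×27/70 = 72.2030 rpm, dir flips to +; running = +72.2030

+72.2030 rpm (same as input, |ω| = 72.2030 rpm)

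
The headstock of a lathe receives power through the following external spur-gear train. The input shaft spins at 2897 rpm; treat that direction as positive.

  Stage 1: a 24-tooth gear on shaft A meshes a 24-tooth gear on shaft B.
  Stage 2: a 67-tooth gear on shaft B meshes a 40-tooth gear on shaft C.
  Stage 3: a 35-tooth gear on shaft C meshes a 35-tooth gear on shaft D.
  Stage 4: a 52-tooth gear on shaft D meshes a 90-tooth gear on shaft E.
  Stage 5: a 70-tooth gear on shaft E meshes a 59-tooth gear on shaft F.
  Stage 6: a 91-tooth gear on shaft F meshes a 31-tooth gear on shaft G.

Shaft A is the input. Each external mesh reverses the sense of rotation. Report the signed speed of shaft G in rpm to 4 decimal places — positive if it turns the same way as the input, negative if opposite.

+9764.4968 rpm (same as input, |ω| = 9764.4968 rpm)

Stage 1 [24T→24T]: ω = 2897.0000×24/24 = 2897.0000 rpm, dir flips to −; running = −2897.0000
Stage 2 [67T→40T]: ω = 2897.0000×67/40 = 4852.4750 rpm, dir flips to +; running = +4852.4750
Stage 3 [35T→35T]: ω = 4852.4750×35/35 = 4852.4750 rpm, dir flips to −; running = −4852.4750
Stage 4 [52T→90T]: ω = 4852.4750×52/90 = 2803.6522 rpm, dir flips to +; running = +2803.6522
Stage 5 [70T→59T]: ω = 2803.6522×70/59 = 3326.3670 rpm, dir flips to −; running = −3326.3670
Stage 6 [91T→31T]: ω = 3326.3670×91/31 = 9764.4968 rpm, dir flips to +; running = +9764.4968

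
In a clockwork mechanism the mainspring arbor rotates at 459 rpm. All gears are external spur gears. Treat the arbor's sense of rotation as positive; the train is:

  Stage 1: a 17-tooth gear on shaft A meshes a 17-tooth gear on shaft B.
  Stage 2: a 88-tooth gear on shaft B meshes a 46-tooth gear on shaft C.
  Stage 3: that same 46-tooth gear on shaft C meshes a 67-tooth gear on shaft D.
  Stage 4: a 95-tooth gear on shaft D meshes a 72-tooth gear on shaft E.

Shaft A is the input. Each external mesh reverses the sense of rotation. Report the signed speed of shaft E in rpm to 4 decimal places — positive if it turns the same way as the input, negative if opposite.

Stage 1 [17T→17T]: ω = 459.0000×17/17 = 459.0000 rpm, dir flips to −; running = −459.0000
Stage 2 [88T→46T]: ω = 459.0000×88/46 = 878.0870 rpm, dir flips to +; running = +878.0870
Stage 3 [46T→67T]: ω = 878.0870×46/67 = 602.8657 rpm, dir flips to −; running = −602.8657
Stage 4 [95T→72T]: ω = 602.8657×95/72 = 795.4478 rpm, dir flips to +; running = +795.4478

+795.4478 rpm (same as input, |ω| = 795.4478 rpm)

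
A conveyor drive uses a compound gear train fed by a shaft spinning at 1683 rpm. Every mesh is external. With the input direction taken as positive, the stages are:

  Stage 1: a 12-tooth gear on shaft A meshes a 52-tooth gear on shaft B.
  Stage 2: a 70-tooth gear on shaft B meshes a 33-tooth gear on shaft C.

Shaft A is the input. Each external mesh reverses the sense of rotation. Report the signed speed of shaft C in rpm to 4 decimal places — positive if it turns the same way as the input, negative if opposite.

Stage 1 [12T→52T]: ω = 1683.0000×12/52 = 388.3846 rpm, dir flips to −; running = −388.3846
Stage 2 [70T→33T]: ω = 388.3846×70/33 = 823.8462 rpm, dir flips to +; running = +823.8462

+823.8462 rpm (same as input, |ω| = 823.8462 rpm)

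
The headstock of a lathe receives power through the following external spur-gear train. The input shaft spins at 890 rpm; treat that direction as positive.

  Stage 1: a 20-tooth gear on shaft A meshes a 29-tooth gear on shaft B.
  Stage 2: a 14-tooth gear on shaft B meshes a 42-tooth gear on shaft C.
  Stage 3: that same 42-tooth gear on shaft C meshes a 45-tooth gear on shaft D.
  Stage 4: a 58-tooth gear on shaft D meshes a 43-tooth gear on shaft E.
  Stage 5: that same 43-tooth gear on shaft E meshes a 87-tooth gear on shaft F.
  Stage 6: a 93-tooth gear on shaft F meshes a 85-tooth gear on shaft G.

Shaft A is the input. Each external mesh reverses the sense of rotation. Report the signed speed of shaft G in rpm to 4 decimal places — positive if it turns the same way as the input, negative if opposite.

Stage 1 [20T→29T]: ω = 890.0000×20/29 = 613.7931 rpm, dir flips to −; running = −613.7931
Stage 2 [14T→42T]: ω = 613.7931×14/42 = 204.5977 rpm, dir flips to +; running = +204.5977
Stage 3 [42T→45T]: ω = 204.5977×42/45 = 190.9579 rpm, dir flips to −; running = −190.9579
Stage 4 [58T→43T]: ω = 190.9579×58/43 = 257.5711 rpm, dir flips to +; running = +257.5711
Stage 5 [43T→87T]: ω = 257.5711×43/87 = 127.3052 rpm, dir flips to −; running = −127.3052
Stage 6 [93T→85T]: ω = 127.3052×93/85 = 139.2869 rpm, dir flips to +; running = +139.2869

+139.2869 rpm (same as input, |ω| = 139.2869 rpm)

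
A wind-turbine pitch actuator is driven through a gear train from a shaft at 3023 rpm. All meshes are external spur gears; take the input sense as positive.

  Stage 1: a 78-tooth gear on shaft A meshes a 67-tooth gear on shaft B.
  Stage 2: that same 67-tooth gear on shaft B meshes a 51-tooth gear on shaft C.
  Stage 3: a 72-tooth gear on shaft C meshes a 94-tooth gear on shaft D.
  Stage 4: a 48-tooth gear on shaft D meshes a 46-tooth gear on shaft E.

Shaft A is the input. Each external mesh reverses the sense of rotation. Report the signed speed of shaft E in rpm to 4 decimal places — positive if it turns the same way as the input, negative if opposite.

Stage 1 [78T→67T]: ω = 3023.0000×78/67 = 3519.3134 rpm, dir flips to −; running = −3519.3134
Stage 2 [67T→51T]: ω = 3519.3134×67/51 = 4623.4118 rpm, dir flips to +; running = +4623.4118
Stage 3 [72T→94T]: ω = 4623.4118×72/94 = 3541.3367 rpm, dir flips to −; running = −3541.3367
Stage 4 [48T→46T]: ω = 3541.3367×48/46 = 3695.3078 rpm, dir flips to +; running = +3695.3078

+3695.3078 rpm (same as input, |ω| = 3695.3078 rpm)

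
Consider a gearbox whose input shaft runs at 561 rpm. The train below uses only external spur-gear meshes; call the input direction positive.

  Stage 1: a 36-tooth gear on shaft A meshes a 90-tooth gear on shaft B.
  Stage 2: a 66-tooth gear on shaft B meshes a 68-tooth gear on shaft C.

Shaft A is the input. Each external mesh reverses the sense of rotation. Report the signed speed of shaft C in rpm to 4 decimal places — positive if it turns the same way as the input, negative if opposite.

Stage 1 [36T→90T]: ω = 561.0000×36/90 = 224.4000 rpm, dir flips to −; running = −224.4000
Stage 2 [66T→68T]: ω = 224.4000×66/68 = 217.8000 rpm, dir flips to +; running = +217.8000

+217.8000 rpm (same as input, |ω| = 217.8000 rpm)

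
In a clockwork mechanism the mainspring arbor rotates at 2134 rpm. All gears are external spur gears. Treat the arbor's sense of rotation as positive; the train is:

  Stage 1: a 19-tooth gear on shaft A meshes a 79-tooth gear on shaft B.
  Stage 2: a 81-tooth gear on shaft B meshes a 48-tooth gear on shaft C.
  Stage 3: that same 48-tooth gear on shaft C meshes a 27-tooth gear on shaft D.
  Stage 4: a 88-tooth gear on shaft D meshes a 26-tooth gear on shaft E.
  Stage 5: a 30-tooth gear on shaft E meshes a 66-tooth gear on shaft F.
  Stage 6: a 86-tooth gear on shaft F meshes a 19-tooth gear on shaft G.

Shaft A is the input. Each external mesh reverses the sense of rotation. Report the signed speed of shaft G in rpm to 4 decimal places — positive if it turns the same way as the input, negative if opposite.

+10721.9474 rpm (same as input, |ω| = 10721.9474 rpm)

Stage 1 [19T→79T]: ω = 2134.0000×19/79 = 513.2405 rpm, dir flips to −; running = −513.2405
Stage 2 [81T→48T]: ω = 513.2405×81/48 = 866.0934 rpm, dir flips to +; running = +866.0934
Stage 3 [48T→27T]: ω = 866.0934×48/27 = 1539.7215 rpm, dir flips to −; running = −1539.7215
Stage 4 [88T→26T]: ω = 1539.7215×88/26 = 5211.3651 rpm, dir flips to +; running = +5211.3651
Stage 5 [30T→66T]: ω = 5211.3651×30/66 = 2368.8023 rpm, dir flips to −; running = −2368.8023
Stage 6 [86T→19T]: ω = 2368.8023×86/19 = 10721.9474 rpm, dir flips to +; running = +10721.9474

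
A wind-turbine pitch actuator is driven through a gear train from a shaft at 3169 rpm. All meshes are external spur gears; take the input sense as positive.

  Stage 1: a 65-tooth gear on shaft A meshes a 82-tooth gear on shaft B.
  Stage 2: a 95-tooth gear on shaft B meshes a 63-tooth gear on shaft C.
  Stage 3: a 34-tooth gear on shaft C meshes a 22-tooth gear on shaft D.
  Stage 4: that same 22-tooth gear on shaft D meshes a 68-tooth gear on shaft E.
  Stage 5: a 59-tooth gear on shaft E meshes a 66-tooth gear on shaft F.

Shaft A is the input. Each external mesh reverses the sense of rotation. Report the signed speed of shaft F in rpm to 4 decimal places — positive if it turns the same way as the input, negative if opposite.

-1693.1011 rpm (opposite to input, |ω| = 1693.1011 rpm)

Stage 1 [65T→82T]: ω = 3169.0000×65/82 = 2512.0122 rpm, dir flips to −; running = −2512.0122
Stage 2 [95T→63T]: ω = 2512.0122×95/63 = 3787.9549 rpm, dir flips to +; running = +3787.9549
Stage 3 [34T→22T]: ω = 3787.9549×34/22 = 5854.1121 rpm, dir flips to −; running = −5854.1121
Stage 4 [22T→68T]: ω = 5854.1121×22/68 = 1893.9774 rpm, dir flips to +; running = +1893.9774
Stage 5 [59T→66T]: ω = 1893.9774×59/66 = 1693.1011 rpm, dir flips to −; running = −1693.1011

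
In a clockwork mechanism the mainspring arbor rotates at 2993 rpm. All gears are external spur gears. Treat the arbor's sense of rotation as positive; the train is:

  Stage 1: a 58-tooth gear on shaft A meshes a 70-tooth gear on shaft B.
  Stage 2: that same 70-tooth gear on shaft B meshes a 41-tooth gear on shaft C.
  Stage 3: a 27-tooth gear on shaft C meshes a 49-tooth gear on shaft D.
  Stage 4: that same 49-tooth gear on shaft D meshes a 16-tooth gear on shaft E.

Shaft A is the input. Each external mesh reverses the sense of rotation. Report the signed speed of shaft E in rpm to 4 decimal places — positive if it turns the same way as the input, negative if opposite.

+7144.8750 rpm (same as input, |ω| = 7144.8750 rpm)

Stage 1 [58T→70T]: ω = 2993.0000×58/70 = 2479.9143 rpm, dir flips to −; running = −2479.9143
Stage 2 [70T→41T]: ω = 2479.9143×70/41 = 4234.0000 rpm, dir flips to +; running = +4234.0000
Stage 3 [27T→49T]: ω = 4234.0000×27/49 = 2333.0204 rpm, dir flips to −; running = −2333.0204
Stage 4 [49T→16T]: ω = 2333.0204×49/16 = 7144.8750 rpm, dir flips to +; running = +7144.8750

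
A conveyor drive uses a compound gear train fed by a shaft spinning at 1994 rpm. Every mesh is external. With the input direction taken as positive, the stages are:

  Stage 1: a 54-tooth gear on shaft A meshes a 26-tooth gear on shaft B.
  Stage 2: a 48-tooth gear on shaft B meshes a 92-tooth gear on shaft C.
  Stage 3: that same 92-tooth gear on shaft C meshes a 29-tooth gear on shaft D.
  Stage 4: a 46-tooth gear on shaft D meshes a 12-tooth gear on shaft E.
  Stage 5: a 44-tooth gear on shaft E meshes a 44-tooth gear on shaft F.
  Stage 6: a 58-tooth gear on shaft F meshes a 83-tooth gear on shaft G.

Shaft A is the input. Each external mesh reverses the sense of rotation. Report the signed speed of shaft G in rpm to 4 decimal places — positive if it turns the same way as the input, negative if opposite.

Stage 1 [54T→26T]: ω = 1994.0000×54/26 = 4141.3846 rpm, dir flips to −; running = −4141.3846
Stage 2 [48T→92T]: ω = 4141.3846×48/92 = 2160.7224 rpm, dir flips to +; running = +2160.7224
Stage 3 [92T→29T]: ω = 2160.7224×92/29 = 6854.7056 rpm, dir flips to −; running = −6854.7056
Stage 4 [46T→12T]: ω = 6854.7056×46/12 = 26276.3714 rpm, dir flips to +; running = +26276.3714
Stage 5 [44T→44T]: ω = 26276.3714×44/44 = 26276.3714 rpm, dir flips to −; running = −26276.3714
Stage 6 [58T→83T]: ω = 26276.3714×58/83 = 18361.8017 rpm, dir flips to +; running = +18361.8017

+18361.8017 rpm (same as input, |ω| = 18361.8017 rpm)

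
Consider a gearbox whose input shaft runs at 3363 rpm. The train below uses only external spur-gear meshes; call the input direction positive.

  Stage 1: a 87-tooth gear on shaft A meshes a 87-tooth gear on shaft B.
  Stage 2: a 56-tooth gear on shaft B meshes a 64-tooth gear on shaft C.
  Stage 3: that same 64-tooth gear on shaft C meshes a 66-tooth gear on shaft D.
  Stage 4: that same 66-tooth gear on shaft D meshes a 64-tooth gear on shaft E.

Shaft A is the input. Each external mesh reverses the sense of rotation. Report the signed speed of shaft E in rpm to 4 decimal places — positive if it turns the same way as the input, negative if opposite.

Stage 1 [87T→87T]: ω = 3363.0000×87/87 = 3363.0000 rpm, dir flips to −; running = −3363.0000
Stage 2 [56T→64T]: ω = 3363.0000×56/64 = 2942.6250 rpm, dir flips to +; running = +2942.6250
Stage 3 [64T→66T]: ω = 2942.6250×64/66 = 2853.4545 rpm, dir flips to −; running = −2853.4545
Stage 4 [66T→64T]: ω = 2853.4545×66/64 = 2942.6250 rpm, dir flips to +; running = +2942.6250

+2942.6250 rpm (same as input, |ω| = 2942.6250 rpm)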